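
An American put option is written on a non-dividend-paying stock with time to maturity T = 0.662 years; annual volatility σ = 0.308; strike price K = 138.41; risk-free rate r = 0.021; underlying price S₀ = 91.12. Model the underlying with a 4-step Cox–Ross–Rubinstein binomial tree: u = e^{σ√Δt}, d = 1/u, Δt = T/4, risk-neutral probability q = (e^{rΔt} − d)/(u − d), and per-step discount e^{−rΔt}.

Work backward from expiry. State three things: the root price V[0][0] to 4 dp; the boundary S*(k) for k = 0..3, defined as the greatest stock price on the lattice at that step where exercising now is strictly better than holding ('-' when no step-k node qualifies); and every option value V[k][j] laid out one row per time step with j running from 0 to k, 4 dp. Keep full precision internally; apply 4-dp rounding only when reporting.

Δt=0.16550, u=1.13349, d=0.88223, q=0.48257, disc=e^(-rΔt)=0.99653
k=4 terminal: V=max(K-S,0) → 83.2091 67.4882 47.2900 21.3395 0.0000
k=3: j=0 S=62.5695 intr=75.8405 cont=75.3603 V=75.8405[EX]; j=1 S=80.3890 intr=58.0210 cont=57.5408 V=58.0210[EX]; j=2 S=103.2834 intr=35.1266 cont=34.6464 V=35.1266[EX]; j=3 S=132.6980 intr=5.7120 cont=11.0033 V=11.0033[hold]  S*(3)=103.2834
k=2: j=0 S=70.9218 intr=67.4882 cont=67.0080 V=67.4882[EX]; j=1 S=91.1200 intr=47.2900 cont=46.8098 V=47.2900[EX]; j=2 S=117.0705 intr=21.3395 cont=23.4039 V=23.4039[hold]  S*(2)=91.1200
k=1: j=0 S=80.3890 intr=58.0210 cont=57.5408 V=58.0210[EX]; j=1 S=103.2834 intr=35.1266 cont=35.6391 V=35.6391[hold]  S*(1)=80.3890
k=0: j=0 S=91.1200 intr=47.2900 cont=47.0563 V=47.2900[EX]  S*(0)=91.1200

price = 47.2900
boundary = 91.1200 80.3890 91.1200 103.2834
tree:
47.2900
58.0210 35.6391
67.4882 47.2900 23.4039
75.8405 58.0210 35.1266 11.0033
83.2091 67.4882 47.2900 21.3395 0.0000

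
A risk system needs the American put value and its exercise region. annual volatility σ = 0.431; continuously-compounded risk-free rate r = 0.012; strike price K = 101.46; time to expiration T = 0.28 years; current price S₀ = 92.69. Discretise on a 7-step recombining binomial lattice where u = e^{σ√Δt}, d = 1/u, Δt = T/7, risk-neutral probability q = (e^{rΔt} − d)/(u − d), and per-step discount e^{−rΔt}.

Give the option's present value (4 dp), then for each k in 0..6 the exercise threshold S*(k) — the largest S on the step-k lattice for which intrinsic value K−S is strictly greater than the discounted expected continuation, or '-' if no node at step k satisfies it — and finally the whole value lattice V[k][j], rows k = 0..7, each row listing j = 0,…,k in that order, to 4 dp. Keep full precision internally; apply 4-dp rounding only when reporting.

params: Δt=0.04000 u=1.09002 d=0.91741 q=0.48124 e^(-rΔt)=0.99952
t_7 payoffs: 50.7633 41.2246 29.8911 16.4252 0.4256 0.0000 0.0000 0.0000
t_6: node(6,0) S=55.2606 payoff=46.1994 vs cont=46.1507 → 46.1994 [stop]  node(6,1) S=65.6581 payoff=35.8019 vs cont=35.7532 → 35.8019 [stop]  node(6,2) S=78.0118 payoff=23.4482 vs cont=23.3995 → 23.4482 [stop]  node(6,3) S=92.6900 payoff=8.7700 vs cont=8.7213 → 8.7700 [stop]  node(6,4) S=110.1299 payoff=0.0000 vs cont=0.2207 → 0.2207 [wait]  node(6,5) S=130.8512 payoff=0.0000 vs cont=0.0000 → 0.0000 [wait]  node(6,6) S=155.4712 payoff=0.0000 vs cont=0.0000 → 0.0000 [wait]  ⇒ S*(6)=92.6900
t_5: node(5,0) S=60.2354 payoff=41.2246 vs cont=41.1759 → 41.2246 [stop]  node(5,1) S=71.5689 payoff=29.8911 vs cont=29.8424 → 29.8911 [stop]  node(5,2) S=85.0348 payoff=16.4252 vs cont=16.3765 → 16.4252 [stop]  node(5,3) S=101.0344 payoff=0.4256 vs cont=4.6535 → 4.6535 [wait]  node(5,4) S=120.0443 payoff=0.0000 vs cont=0.1144 → 0.1144 [wait]  node(5,5) S=142.6310 payoff=0.0000 vs cont=0.0000 → 0.0000 [wait]  ⇒ S*(5)=85.0348
t_4: node(4,0) S=65.6581 payoff=35.8019 vs cont=35.7532 → 35.8019 [stop]  node(4,1) S=78.0118 payoff=23.4482 vs cont=23.3995 → 23.4482 [stop]  node(4,2) S=92.6900 payoff=8.7700 vs cont=10.7549 → 10.7549 [wait]  node(4,3) S=110.1299 payoff=0.0000 vs cont=2.4679 → 2.4679 [wait]  node(4,4) S=130.8512 payoff=0.0000 vs cont=0.0593 → 0.0593 [wait]  ⇒ S*(4)=78.0118
t_3: node(3,0) S=71.5689 payoff=29.8911 vs cont=29.8424 → 29.8911 [stop]  node(3,1) S=85.0348 payoff=16.4252 vs cont=17.3313 → 17.3313 [wait]  node(3,2) S=101.0344 payoff=0.4256 vs cont=6.7636 → 6.7636 [wait]  node(3,3) S=120.0443 payoff=0.0000 vs cont=1.3082 → 1.3082 [wait]  ⇒ S*(3)=71.5689
t_2: node(2,0) S=78.0118 payoff=23.4482 vs cont=23.8353 → 23.8353 [wait]  node(2,1) S=92.6900 payoff=8.7700 vs cont=12.2398 → 12.2398 [wait]  node(2,2) S=110.1299 payoff=0.0000 vs cont=4.1362 → 4.1362 [wait]  ⇒ S*(2)=-
t_1: node(1,0) S=85.0348 payoff=16.4252 vs cont=18.2463 → 18.2463 [wait]  node(1,1) S=101.0344 payoff=0.4256 vs cont=8.3360 → 8.3360 [wait]  ⇒ S*(1)=-
t_0: node(0,0) S=92.6900 payoff=8.7700 vs cont=13.4705 → 13.4705 [wait]  ⇒ S*(0)=-

price = 13.4705
boundary = - - - 71.5689 78.0118 85.0348 92.6900
tree:
13.4705
18.2463 8.3360
23.8353 12.2398 4.1362
29.8911 17.3313 6.7636 1.3082
35.8019 23.4482 10.7549 2.4679 0.0593
41.2246 29.8911 16.4252 4.6535 0.1144 0.0000
46.1994 35.8019 23.4482 8.7700 0.2207 0.0000 0.0000
50.7633 41.2246 29.8911 16.4252 0.4256 0.0000 0.0000 0.0000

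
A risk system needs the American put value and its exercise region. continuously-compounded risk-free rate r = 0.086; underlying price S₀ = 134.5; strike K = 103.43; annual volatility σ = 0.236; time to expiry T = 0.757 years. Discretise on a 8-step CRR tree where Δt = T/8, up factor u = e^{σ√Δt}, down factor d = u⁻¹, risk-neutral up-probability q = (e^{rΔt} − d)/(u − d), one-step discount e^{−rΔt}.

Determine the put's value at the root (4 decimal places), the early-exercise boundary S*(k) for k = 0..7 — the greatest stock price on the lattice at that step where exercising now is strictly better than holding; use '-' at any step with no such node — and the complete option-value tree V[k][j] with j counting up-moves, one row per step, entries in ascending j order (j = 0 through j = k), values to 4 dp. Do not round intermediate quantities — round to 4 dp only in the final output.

price = 0.6008
boundary = - - - - - - 87.0068 93.5581
tree:
0.6008
1.1074 0.1751
2.0073 0.3516 0.0262
3.5646 0.7010 0.0571 0.0000
6.1669 1.3849 0.1246 0.0000 0.0000
10.3077 2.7059 0.2719 0.0000 0.0000 0.0000
16.4232 5.2144 0.5935 0.0000 0.0000 0.0000 0.0000
22.5158 9.8719 1.2954 0.0000 0.0000 0.0000 0.0000 0.0000
28.1817 16.4232 2.8273 0.0000 0.0000 0.0000 0.0000 0.0000 0.0000

Δt=0.09463  u=1.07530  d=0.92998  q=0.53809  discount=0.99190
step 8 (expiry): payoffs max(K−S,0) = 28.1817 16.4232 2.8273 0.0000 0.0000 0.0000 0.0000 0.0000 0.0000
step 7: (k=7,j=0): S=80.9142, (K−S)⁺=22.5158, hold=21.6775 ⇒ V=22.5158 exercise | (k=7,j=1): S=93.5581, (K−S)⁺=9.8719, hold=9.0337 ⇒ V=9.8719 exercise | (k=7,j=2): S=108.1777, (K−S)⁺=0.0000, hold=1.2954 ⇒ V=1.2954 continue | (k=7,j=3): S=125.0818, (K−S)⁺=0.0000, hold=0.0000 ⇒ V=0.0000 continue | (k=7,j=4): S=144.6274, (K−S)⁺=0.0000, hold=0.0000 ⇒ V=0.0000 continue | (k=7,j=5): S=167.2272, (K−S)⁺=0.0000, hold=0.0000 ⇒ V=0.0000 continue | (k=7,j=6): S=193.3585, (K−S)⁺=0.0000, hold=0.0000 ⇒ V=0.0000 continue | (k=7,j=7): S=223.5732, (K−S)⁺=0.0000, hold=0.0000 ⇒ V=0.0000 continue  boundary S*=93.5581
step 6: (k=6,j=0): S=87.0068, (K−S)⁺=16.4232, hold=15.5850 ⇒ V=16.4232 exercise | (k=6,j=1): S=100.6027, (K−S)⁺=2.8273, hold=5.2144 ⇒ V=5.2144 continue | (k=6,j=2): S=116.3231, (K−S)⁺=0.0000, hold=0.5935 ⇒ V=0.5935 continue | (k=6,j=3): S=134.5000, (K−S)⁺=0.0000, hold=0.0000 ⇒ V=0.0000 continue | (k=6,j=4): S=155.5173, (K−S)⁺=0.0000, hold=0.0000 ⇒ V=0.0000 continue | (k=6,j=5): S=179.8188, (K−S)⁺=0.0000, hold=0.0000 ⇒ V=0.0000 continue | (k=6,j=6): S=207.9177, (K−S)⁺=0.0000, hold=0.0000 ⇒ V=0.0000 continue  boundary S*=87.0068
step 5: (k=5,j=0): S=93.5581, (K−S)⁺=9.8719, hold=10.3077 ⇒ V=10.3077 continue | (k=5,j=1): S=108.1777, (K−S)⁺=0.0000, hold=2.7059 ⇒ V=2.7059 continue | (k=5,j=2): S=125.0818, (K−S)⁺=0.0000, hold=0.2719 ⇒ V=0.2719 continue | (k=5,j=3): S=144.6274, (K−S)⁺=0.0000, hold=0.0000 ⇒ V=0.0000 continue | (k=5,j=4): S=167.2272, (K−S)⁺=0.0000, hold=0.0000 ⇒ V=0.0000 continue | (k=5,j=5): S=193.3585, (K−S)⁺=0.0000, hold=0.0000 ⇒ V=0.0000 continue  boundary S*=-
step 4: (k=4,j=0): S=100.6027, (K−S)⁺=2.8273, hold=6.1669 ⇒ V=6.1669 continue | (k=4,j=1): S=116.3231, (K−S)⁺=0.0000, hold=1.3849 ⇒ V=1.3849 continue | (k=4,j=2): S=134.5000, (K−S)⁺=0.0000, hold=0.1246 ⇒ V=0.1246 continue | (k=4,j=3): S=155.5173, (K−S)⁺=0.0000, hold=0.0000 ⇒ V=0.0000 continue | (k=4,j=4): S=179.8188, (K−S)⁺=0.0000, hold=0.0000 ⇒ V=0.0000 continue  boundary S*=-
step 3: (k=3,j=0): S=108.1777, (K−S)⁺=0.0000, hold=3.5646 ⇒ V=3.5646 continue | (k=3,j=1): S=125.0818, (K−S)⁺=0.0000, hold=0.7010 ⇒ V=0.7010 continue | (k=3,j=2): S=144.6274, (K−S)⁺=0.0000, hold=0.0571 ⇒ V=0.0571 continue | (k=3,j=3): S=167.2272, (K−S)⁺=0.0000, hold=0.0000 ⇒ V=0.0000 continue  boundary S*=-
step 2: (k=2,j=0): S=116.3231, (K−S)⁺=0.0000, hold=2.0073 ⇒ V=2.0073 continue | (k=2,j=1): S=134.5000, (K−S)⁺=0.0000, hold=0.3516 ⇒ V=0.3516 continue | (k=2,j=2): S=155.5173, (K−S)⁺=0.0000, hold=0.0262 ⇒ V=0.0262 continue  boundary S*=-
step 1: (k=1,j=0): S=125.0818, (K−S)⁺=0.0000, hold=1.1074 ⇒ V=1.1074 continue | (k=1,j=1): S=144.6274, (K−S)⁺=0.0000, hold=0.1751 ⇒ V=0.1751 continue  boundary S*=-
step 0: (k=0,j=0): S=134.5000, (K−S)⁺=0.0000, hold=0.6008 ⇒ V=0.6008 continue  boundary S*=-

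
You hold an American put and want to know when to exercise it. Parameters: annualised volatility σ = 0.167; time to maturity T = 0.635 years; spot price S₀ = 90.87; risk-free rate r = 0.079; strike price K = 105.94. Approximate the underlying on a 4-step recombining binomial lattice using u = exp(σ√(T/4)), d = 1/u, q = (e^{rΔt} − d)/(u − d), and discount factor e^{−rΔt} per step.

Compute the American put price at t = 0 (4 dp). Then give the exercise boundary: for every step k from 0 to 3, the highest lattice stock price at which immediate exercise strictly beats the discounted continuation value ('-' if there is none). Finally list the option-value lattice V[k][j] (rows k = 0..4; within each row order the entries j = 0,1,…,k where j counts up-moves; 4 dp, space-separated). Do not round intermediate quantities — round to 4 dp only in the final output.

Δt=0.15875  u=1.06880  d=0.93563  q=0.57814  discount=0.98754
step 4 (expiry): payoffs max(K−S,0) = 36.3044 26.3926 15.0700 2.1357 0.0000
step 3: (k=3,j=0): S=74.4267, (K−S)⁺=31.5133, hold=30.1930 ⇒ V=31.5133 exercise | (k=3,j=1): S=85.0204, (K−S)⁺=20.9196, hold=19.5993 ⇒ V=20.9196 exercise | (k=3,j=2): S=97.1221, (K−S)⁺=8.8179, hold=7.4976 ⇒ V=8.8179 exercise | (k=3,j=3): S=110.9462, (K−S)⁺=0.0000, hold=0.8898 ⇒ V=0.8898 continue  boundary S*=97.1221
step 2: (k=2,j=0): S=79.5474, (K−S)⁺=26.3926, hold=25.0723 ⇒ V=26.3926 exercise | (k=2,j=1): S=90.8700, (K−S)⁺=15.0700, hold=13.7497 ⇒ V=15.0700 exercise | (k=2,j=2): S=103.8043, (K−S)⁺=2.1357, hold=4.1816 ⇒ V=4.1816 continue  boundary S*=90.8700
step 1: (k=1,j=0): S=85.0204, (K−S)⁺=20.9196, hold=19.5993 ⇒ V=20.9196 exercise | (k=1,j=1): S=97.1221, (K−S)⁺=8.8179, hold=8.6657 ⇒ V=8.8179 exercise  boundary S*=97.1221
step 0: (k=0,j=0): S=90.8700, (K−S)⁺=15.0700, hold=13.7497 ⇒ V=15.0700 exercise  boundary S*=90.8700

price = 15.0700
boundary = 90.8700 97.1221 90.8700 97.1221
tree:
15.0700
20.9196 8.8179
26.3926 15.0700 4.1816
31.5133 20.9196 8.8179 0.8898
36.3044 26.3926 15.0700 2.1357 0.0000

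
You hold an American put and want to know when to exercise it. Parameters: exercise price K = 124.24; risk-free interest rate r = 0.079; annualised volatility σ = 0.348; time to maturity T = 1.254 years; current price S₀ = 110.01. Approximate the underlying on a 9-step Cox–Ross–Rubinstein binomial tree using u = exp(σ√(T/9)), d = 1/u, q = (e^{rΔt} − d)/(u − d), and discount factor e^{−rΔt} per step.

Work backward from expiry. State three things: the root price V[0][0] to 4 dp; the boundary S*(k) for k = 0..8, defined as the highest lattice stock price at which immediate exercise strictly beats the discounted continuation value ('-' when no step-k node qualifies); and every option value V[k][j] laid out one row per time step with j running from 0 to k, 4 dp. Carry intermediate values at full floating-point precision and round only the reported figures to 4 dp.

price = 20.7052
boundary = - - 84.8405 74.5055 84.8405 96.6090 84.8405 96.6090 110.0100
tree:
20.7052
29.0071 13.1798
39.3995 19.6538 7.2471
49.7345 28.3561 11.7209 3.1069
58.8104 39.3995 18.3634 5.5947 0.7847
66.7808 49.7345 27.6310 9.8597 1.6192 0.0000
73.7803 58.8104 39.3995 16.8681 3.3415 0.0000 0.0000
79.9271 66.7808 49.7345 27.6310 6.8956 0.0000 0.0000 0.0000
85.3251 73.7803 58.8104 39.3995 14.2300 0.0000 0.0000 0.0000 0.0000
90.0656 79.9271 66.7808 49.7345 27.6310 0.0000 0.0000 0.0000 0.0000 0.0000

Δt=0.13933  u=1.13871  d=0.87818  q=0.51005  discount=0.98905
step 9 (expiry): payoffs max(K−S,0) = 90.0656 79.9271 66.7808 49.7345 27.6310 0.0000 0.0000 0.0000 0.0000 0.0000
step 8: (k=8,j=0): S=38.9149, (K−S)⁺=85.3251, hold=83.9651 ⇒ V=85.3251 exercise | (k=8,j=1): S=50.4597, (K−S)⁺=73.7803, hold=72.4202 ⇒ V=73.7803 exercise | (k=8,j=2): S=65.4296, (K−S)⁺=58.8104, hold=57.4504 ⇒ V=58.8104 exercise | (k=8,j=3): S=84.8405, (K−S)⁺=39.3995, hold=38.0395 ⇒ V=39.3995 exercise | (k=8,j=4): S=110.0100, (K−S)⁺=14.2300, hold=13.3895 ⇒ V=14.2300 exercise | (k=8,j=5): S=142.6465, (K−S)⁺=0.0000, hold=0.0000 ⇒ V=0.0000 continue | (k=8,j=6): S=184.9653, (K−S)⁺=0.0000, hold=0.0000 ⇒ V=0.0000 continue | (k=8,j=7): S=239.8388, (K−S)⁺=0.0000, hold=0.0000 ⇒ V=0.0000 continue | (k=8,j=8): S=310.9915, (K−S)⁺=0.0000, hold=0.0000 ⇒ V=0.0000 continue  boundary S*=110.0100
step 7: (k=7,j=0): S=44.3129, (K−S)⁺=79.9271, hold=78.5670 ⇒ V=79.9271 exercise | (k=7,j=1): S=57.4592, (K−S)⁺=66.7808, hold=65.4208 ⇒ V=66.7808 exercise | (k=7,j=2): S=74.5055, (K−S)⁺=49.7345, hold=48.3744 ⇒ V=49.7345 exercise | (k=7,j=3): S=96.6090, (K−S)⁺=27.6310, hold=26.2709 ⇒ V=27.6310 exercise | (k=7,j=4): S=125.2699, (K−S)⁺=0.0000, hold=6.8956 ⇒ V=6.8956 continue | (k=7,j=5): S=162.4336, (K−S)⁺=0.0000, hold=0.0000 ⇒ V=0.0000 continue | (k=7,j=6): S=210.6226, (K−S)⁺=0.0000, hold=0.0000 ⇒ V=0.0000 continue | (k=7,j=7): S=273.1077, (K−S)⁺=0.0000, hold=0.0000 ⇒ V=0.0000 continue  boundary S*=96.6090
step 6: (k=6,j=0): S=50.4597, (K−S)⁺=73.7803, hold=72.4202 ⇒ V=73.7803 exercise | (k=6,j=1): S=65.4296, (K−S)⁺=58.8104, hold=57.4504 ⇒ V=58.8104 exercise | (k=6,j=2): S=84.8405, (K−S)⁺=39.3995, hold=38.0395 ⇒ V=39.3995 exercise | (k=6,j=3): S=110.0100, (K−S)⁺=14.2300, hold=16.8681 ⇒ V=16.8681 continue | (k=6,j=4): S=142.6465, (K−S)⁺=0.0000, hold=3.3415 ⇒ V=3.3415 continue | (k=6,j=5): S=184.9653, (K−S)⁺=0.0000, hold=0.0000 ⇒ V=0.0000 continue | (k=6,j=6): S=239.8388, (K−S)⁺=0.0000, hold=0.0000 ⇒ V=0.0000 continue  boundary S*=84.8405
step 5: (k=5,j=0): S=57.4592, (K−S)⁺=66.7808, hold=65.4208 ⇒ V=66.7808 exercise | (k=5,j=1): S=74.5055, (K−S)⁺=49.7345, hold=48.3744 ⇒ V=49.7345 exercise | (k=5,j=2): S=96.6090, (K−S)⁺=27.6310, hold=27.6018 ⇒ V=27.6310 exercise | (k=5,j=3): S=125.2699, (K−S)⁺=0.0000, hold=9.8597 ⇒ V=9.8597 continue | (k=5,j=4): S=162.4336, (K−S)⁺=0.0000, hold=1.6192 ⇒ V=1.6192 continue | (k=5,j=5): S=210.6226, (K−S)⁺=0.0000, hold=0.0000 ⇒ V=0.0000 continue  boundary S*=96.6090
step 4: (k=4,j=0): S=65.4296, (K−S)⁺=58.8104, hold=57.4504 ⇒ V=58.8104 exercise | (k=4,j=1): S=84.8405, (K−S)⁺=39.3995, hold=38.0395 ⇒ V=39.3995 exercise | (k=4,j=2): S=110.0100, (K−S)⁺=14.2300, hold=18.3634 ⇒ V=18.3634 continue | (k=4,j=3): S=142.6465, (K−S)⁺=0.0000, hold=5.5947 ⇒ V=5.5947 continue | (k=4,j=4): S=184.9653, (K−S)⁺=0.0000, hold=0.7847 ⇒ V=0.7847 continue  boundary S*=84.8405
step 3: (k=3,j=0): S=74.5055, (K−S)⁺=49.7345, hold=48.3744 ⇒ V=49.7345 exercise | (k=3,j=1): S=96.6090, (K−S)⁺=27.6310, hold=28.3561 ⇒ V=28.3561 continue | (k=3,j=2): S=125.2699, (K−S)⁺=0.0000, hold=11.7209 ⇒ V=11.7209 continue | (k=3,j=3): S=162.4336, (K−S)⁺=0.0000, hold=3.1069 ⇒ V=3.1069 continue  boundary S*=74.5055
step 2: (k=2,j=0): S=84.8405, (K−S)⁺=39.3995, hold=38.4053 ⇒ V=39.3995 exercise | (k=2,j=1): S=110.0100, (K−S)⁺=14.2300, hold=19.6538 ⇒ V=19.6538 continue | (k=2,j=2): S=142.6465, (K−S)⁺=0.0000, hold=7.2471 ⇒ V=7.2471 continue  boundary S*=84.8405
step 1: (k=1,j=0): S=96.6090, (K−S)⁺=27.6310, hold=29.0071 ⇒ V=29.0071 continue | (k=1,j=1): S=125.2699, (K−S)⁺=0.0000, hold=13.1798 ⇒ V=13.1798 continue  boundary S*=-
step 0: (k=0,j=0): S=110.0100, (K−S)⁺=14.2300, hold=20.7052 ⇒ V=20.7052 continue  boundary S*=-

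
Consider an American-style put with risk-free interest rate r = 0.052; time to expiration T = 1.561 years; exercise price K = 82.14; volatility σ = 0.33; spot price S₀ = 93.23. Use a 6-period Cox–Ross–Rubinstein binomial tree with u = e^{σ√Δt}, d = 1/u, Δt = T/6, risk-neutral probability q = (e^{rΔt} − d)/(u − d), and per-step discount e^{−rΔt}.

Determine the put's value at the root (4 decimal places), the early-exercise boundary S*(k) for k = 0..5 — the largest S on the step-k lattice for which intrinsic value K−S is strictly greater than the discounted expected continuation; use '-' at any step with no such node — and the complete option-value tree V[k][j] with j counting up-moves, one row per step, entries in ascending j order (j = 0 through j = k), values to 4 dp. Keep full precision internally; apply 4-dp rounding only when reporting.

price = 7.4589
boundary = - - - 56.2668 47.5501 56.2668
tree:
7.4589
11.7033 3.3893
17.7649 5.9200 0.9339
25.8732 10.0865 1.8867 0.0000
34.5899 16.5922 3.8118 0.0000 0.0000
41.9563 25.8732 7.7010 0.0000 0.0000 0.0000
48.1815 34.5899 15.5585 0.0000 0.0000 0.0000 0.0000

Δt=0.26017, u=1.18332, d=0.84508, q=0.49829, disc=e^(-rΔt)=0.98656
k=6 terminal: V=max(K-S,0) → 48.1815 34.5899 15.5585 0.0000 0.0000 0.0000 0.0000
k=5: j=0 S=40.1837 intr=41.9563 cont=40.8525 V=41.9563[EX]; j=1 S=56.2668 intr=25.8732 cont=24.7694 V=25.8732[EX]; j=2 S=78.7870 intr=3.3530 cont=7.7010 V=7.7010[hold]; j=3 S=110.3207 intr=0.0000 cont=0.0000 V=0.0000[hold]; j=4 S=154.4753 intr=0.0000 cont=0.0000 V=0.0000[hold]; j=5 S=216.3024 intr=0.0000 cont=0.0000 V=0.0000[hold]  S*(5)=56.2668
k=4: j=0 S=47.5501 intr=34.5899 cont=33.4862 V=34.5899[EX]; j=1 S=66.5815 intr=15.5585 cont=16.5922 V=16.5922[hold]; j=2 S=93.2300 intr=0.0000 cont=3.8118 V=3.8118[hold]; j=3 S=130.5443 intr=0.0000 cont=0.0000 V=0.0000[hold]; j=4 S=182.7933 intr=0.0000 cont=0.0000 V=0.0000[hold]  S*(4)=47.5501
k=3: j=0 S=56.2668 intr=25.8732 cont=25.2776 V=25.8732[EX]; j=1 S=78.7870 intr=3.3530 cont=10.0865 V=10.0865[hold]; j=2 S=110.3207 intr=0.0000 cont=1.8867 V=1.8867[hold]; j=3 S=154.4753 intr=0.0000 cont=0.0000 V=0.0000[hold]  S*(3)=56.2668
k=2: j=0 S=66.5815 intr=15.5585 cont=17.7649 V=17.7649[hold]; j=1 S=93.2300 intr=0.0000 cont=5.9200 V=5.9200[hold]; j=2 S=130.5443 intr=0.0000 cont=0.9339 V=0.9339[hold]  S*(2)=-
k=1: j=0 S=78.7870 intr=3.3530 cont=11.7033 V=11.7033[hold]; j=1 S=110.3207 intr=0.0000 cont=3.3893 V=3.3893[hold]  S*(1)=-
k=0: j=0 S=93.2300 intr=0.0000 cont=7.4589 V=7.4589[hold]  S*(0)=-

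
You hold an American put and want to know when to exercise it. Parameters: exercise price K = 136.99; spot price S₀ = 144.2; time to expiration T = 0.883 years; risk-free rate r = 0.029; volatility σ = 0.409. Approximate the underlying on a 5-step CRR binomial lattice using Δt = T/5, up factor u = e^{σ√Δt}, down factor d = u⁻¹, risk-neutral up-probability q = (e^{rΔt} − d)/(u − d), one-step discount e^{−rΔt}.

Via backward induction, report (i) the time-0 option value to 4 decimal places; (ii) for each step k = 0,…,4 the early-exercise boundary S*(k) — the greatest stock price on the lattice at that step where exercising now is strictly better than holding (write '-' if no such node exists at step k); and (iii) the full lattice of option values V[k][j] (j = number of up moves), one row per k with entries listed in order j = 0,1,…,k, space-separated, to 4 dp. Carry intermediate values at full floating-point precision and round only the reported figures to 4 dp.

price = 17.4541
boundary = - - - 86.1051 102.2526
tree:
17.4541
25.8846 8.2131
37.1015 13.6185 2.2557
50.8849 22.0864 4.2942 0.0000
64.4824 34.7374 8.1746 0.0000 0.0000
75.9326 50.8849 15.5617 0.0000 0.0000 0.0000

Δt=0.17660  u=1.18753  d=0.84208  q=0.47200  discount=0.99489
step 5 (expiry): payoffs max(K−S,0) = 75.9326 50.8849 15.5617 0.0000 0.0000 0.0000
step 4: (k=4,j=0): S=72.5076, (K−S)⁺=64.4824, hold=63.7826 ⇒ V=64.4824 exercise | (k=4,j=1): S=102.2526, (K−S)⁺=34.7374, hold=34.0376 ⇒ V=34.7374 exercise | (k=4,j=2): S=144.2000, (K−S)⁺=0.0000, hold=8.1746 ⇒ V=8.1746 continue | (k=4,j=3): S=203.3556, (K−S)⁺=0.0000, hold=0.0000 ⇒ V=0.0000 continue | (k=4,j=4): S=286.7786, (K−S)⁺=0.0000, hold=0.0000 ⇒ V=0.0000 continue  boundary S*=102.2526
step 3: (k=3,j=0): S=86.1051, (K−S)⁺=50.8849, hold=50.1851 ⇒ V=50.8849 exercise | (k=3,j=1): S=121.4283, (K−S)⁺=15.5617, hold=22.0864 ⇒ V=22.0864 continue | (k=3,j=2): S=171.2421, (K−S)⁺=0.0000, hold=4.2942 ⇒ V=4.2942 continue | (k=3,j=3): S=241.4913, (K−S)⁺=0.0000, hold=0.0000 ⇒ V=0.0000 continue  boundary S*=86.1051
step 2: (k=2,j=0): S=102.2526, (K−S)⁺=34.7374, hold=37.1015 ⇒ V=37.1015 continue | (k=2,j=1): S=144.2000, (K−S)⁺=0.0000, hold=13.6185 ⇒ V=13.6185 continue | (k=2,j=2): S=203.3556, (K−S)⁺=0.0000, hold=2.2557 ⇒ V=2.2557 continue  boundary S*=-
step 1: (k=1,j=0): S=121.4283, (K−S)⁺=15.5617, hold=25.8846 ⇒ V=25.8846 continue | (k=1,j=1): S=171.2421, (K−S)⁺=0.0000, hold=8.2131 ⇒ V=8.2131 continue  boundary S*=-
step 0: (k=0,j=0): S=144.2000, (K−S)⁺=0.0000, hold=17.4541 ⇒ V=17.4541 continue  boundary S*=-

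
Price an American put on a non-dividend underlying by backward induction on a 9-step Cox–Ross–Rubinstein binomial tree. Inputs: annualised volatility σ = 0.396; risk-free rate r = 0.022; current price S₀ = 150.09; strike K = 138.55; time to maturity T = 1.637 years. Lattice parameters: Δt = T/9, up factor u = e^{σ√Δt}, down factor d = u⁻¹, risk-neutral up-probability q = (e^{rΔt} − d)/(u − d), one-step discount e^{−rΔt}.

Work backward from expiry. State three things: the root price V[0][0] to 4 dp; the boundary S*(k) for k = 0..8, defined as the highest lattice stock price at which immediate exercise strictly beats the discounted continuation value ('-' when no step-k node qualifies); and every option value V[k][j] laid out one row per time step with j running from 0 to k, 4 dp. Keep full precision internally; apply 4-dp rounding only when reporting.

price = 21.7893
boundary = - - - - 76.3772 64.5084 76.3772 90.4296 107.0675
tree:
21.7893
29.5902 13.1678
39.1154 19.0882 6.5959
50.1571 26.9827 10.3378 2.4274
62.1728 37.0189 15.8817 4.1666 0.4844
74.0416 49.0059 23.8010 7.0761 0.9171 0.0000
84.0659 62.1728 34.5580 11.8589 1.7364 0.0000 0.0000
92.5326 74.0416 48.1204 19.5404 3.2874 0.0000 0.0000 0.0000
99.6835 84.0659 62.1728 31.4825 6.2239 0.0000 0.0000 0.0000 0.0000
105.7232 92.5326 74.0416 48.1204 11.7834 0.0000 0.0000 0.0000 0.0000 0.0000

Δt=0.18189, u=1.18399, d=0.84460, q=0.46969, disc=e^(-rΔt)=0.99601
k=9 terminal: V=max(K-S,0) → 105.7232 92.5326 74.0416 48.1204 11.7834 0.0000 0.0000 0.0000 0.0000 0.0000
k=8: j=0 S=38.8665 intr=99.6835 cont=99.1302 V=99.6835[EX]; j=1 S=54.4841 intr=84.0659 cont=83.5126 V=84.0659[EX]; j=2 S=76.3772 intr=62.1728 cont=61.6195 V=62.1728[EX]; j=3 S=107.0675 intr=31.4825 cont=30.9292 V=31.4825[EX]; j=4 S=150.0900 intr=0.0000 cont=6.2239 V=6.2239[hold]; j=5 S=210.4000 intr=0.0000 cont=0.0000 V=0.0000[hold]; j=6 S=294.9442 intr=0.0000 cont=0.0000 V=0.0000[hold]; j=7 S=413.4605 intr=0.0000 cont=0.0000 V=0.0000[hold]; j=8 S=579.5996 intr=0.0000 cont=0.0000 V=0.0000[hold]  S*(8)=107.0675
k=7: j=0 S=46.0174 intr=92.5326 cont=91.9792 V=92.5326[EX]; j=1 S=64.5084 intr=74.0416 cont=73.4882 V=74.0416[EX]; j=2 S=90.4296 intr=48.1204 cont=47.5671 V=48.1204[EX]; j=3 S=126.7666 intr=11.7834 cont=19.5404 V=19.5404[hold]; j=4 S=177.7047 intr=0.0000 cont=3.2874 V=3.2874[hold]; j=5 S=249.1110 intr=0.0000 cont=0.0000 V=0.0000[hold]; j=6 S=349.2102 intr=0.0000 cont=0.0000 V=0.0000[hold]; j=7 S=489.5319 intr=0.0000 cont=0.0000 V=0.0000[hold]  S*(7)=90.4296
k=6: j=0 S=54.4841 intr=84.0659 cont=83.5126 V=84.0659[EX]; j=1 S=76.3772 intr=62.1728 cont=61.6195 V=62.1728[EX]; j=2 S=107.0675 intr=31.4825 cont=34.5580 V=34.5580[hold]; j=3 S=150.0900 intr=0.0000 cont=11.8589 V=11.8589[hold]; j=4 S=210.4000 intr=0.0000 cont=1.7364 V=1.7364[hold]; j=5 S=294.9442 intr=0.0000 cont=0.0000 V=0.0000[hold]; j=6 S=413.4605 intr=0.0000 cont=0.0000 V=0.0000[hold]  S*(6)=76.3772
k=5: j=0 S=64.5084 intr=74.0416 cont=73.4882 V=74.0416[EX]; j=1 S=90.4296 intr=48.1204 cont=49.0059 V=49.0059[hold]; j=2 S=126.7666 intr=11.7834 cont=23.8010 V=23.8010[hold]; j=3 S=177.7047 intr=0.0000 cont=7.0761 V=7.0761[hold]; j=4 S=249.1110 intr=0.0000 cont=0.9171 V=0.9171[hold]; j=5 S=349.2102 intr=0.0000 cont=0.0000 V=0.0000[hold]  S*(5)=64.5084
k=4: j=0 S=76.3772 intr=62.1728 cont=62.0338 V=62.1728[EX]; j=1 S=107.0675 intr=31.4825 cont=37.0189 V=37.0189[hold]; j=2 S=150.0900 intr=0.0000 cont=15.8817 V=15.8817[hold]; j=3 S=210.4000 intr=0.0000 cont=4.1666 V=4.1666[hold]; j=4 S=294.9442 intr=0.0000 cont=0.4844 V=0.4844[hold]  S*(4)=76.3772
k=3: j=0 S=90.4296 intr=48.1204 cont=50.1571 V=50.1571[hold]; j=1 S=126.7666 intr=11.7834 cont=26.9827 V=26.9827[hold]; j=2 S=177.7047 intr=0.0000 cont=10.3378 V=10.3378[hold]; j=3 S=249.1110 intr=0.0000 cont=2.4274 V=2.4274[hold]  S*(3)=-
k=2: j=0 S=107.0675 intr=31.4825 cont=39.1154 V=39.1154[hold]; j=1 S=150.0900 intr=0.0000 cont=19.0882 V=19.0882[hold]; j=2 S=210.4000 intr=0.0000 cont=6.5959 V=6.5959[hold]  S*(2)=-
k=1: j=0 S=126.7666 intr=11.7834 cont=29.5902 V=29.5902[hold]; j=1 S=177.7047 intr=0.0000 cont=13.1678 V=13.1678[hold]  S*(1)=-
k=0: j=0 S=150.0900 intr=0.0000 cont=21.7893 V=21.7893[hold]  S*(0)=-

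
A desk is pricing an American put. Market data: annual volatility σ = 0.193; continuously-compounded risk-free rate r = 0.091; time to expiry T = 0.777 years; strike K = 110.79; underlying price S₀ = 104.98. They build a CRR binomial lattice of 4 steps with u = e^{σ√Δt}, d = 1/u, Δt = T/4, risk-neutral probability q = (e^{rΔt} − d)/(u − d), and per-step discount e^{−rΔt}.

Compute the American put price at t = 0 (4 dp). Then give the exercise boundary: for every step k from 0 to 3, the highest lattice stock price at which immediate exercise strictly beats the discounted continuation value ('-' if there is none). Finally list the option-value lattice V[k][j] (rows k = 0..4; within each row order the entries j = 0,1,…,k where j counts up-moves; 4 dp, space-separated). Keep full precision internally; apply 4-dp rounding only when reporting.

price = 7.9004
boundary = - 96.4194 88.5569 96.4194
tree:
7.9004
14.3706 3.5225
22.2331 7.2442 0.9731
29.4545 14.3706 2.3778 0.0000
36.0870 22.2331 5.8100 0.0000 0.0000

Δt=0.19425  u=1.08879  d=0.91845  q=0.58345  discount=0.98248
step 4 (expiry): payoffs max(K−S,0) = 36.0870 22.2331 5.8100 0.0000 0.0000
step 3: (k=3,j=0): S=81.3355, (K−S)⁺=29.4545, hold=27.5133 ⇒ V=29.4545 exercise | (k=3,j=1): S=96.4194, (K−S)⁺=14.3706, hold=12.4294 ⇒ V=14.3706 exercise | (k=3,j=2): S=114.3007, (K−S)⁺=0.0000, hold=2.3778 ⇒ V=2.3778 continue | (k=3,j=3): S=135.4980, (K−S)⁺=0.0000, hold=0.0000 ⇒ V=0.0000 continue  boundary S*=96.4194
step 2: (k=2,j=0): S=88.5569, (K−S)⁺=22.2331, hold=20.2919 ⇒ V=22.2331 exercise | (k=2,j=1): S=104.9800, (K−S)⁺=5.8100, hold=7.2442 ⇒ V=7.2442 continue | (k=2,j=2): S=124.4488, (K−S)⁺=0.0000, hold=0.9731 ⇒ V=0.9731 continue  boundary S*=88.5569
step 1: (k=1,j=0): S=96.4194, (K−S)⁺=14.3706, hold=13.2515 ⇒ V=14.3706 exercise | (k=1,j=1): S=114.3007, (K−S)⁺=0.0000, hold=3.5225 ⇒ V=3.5225 continue  boundary S*=96.4194
step 0: (k=0,j=0): S=104.9800, (K−S)⁺=5.8100, hold=7.9004 ⇒ V=7.9004 continue  boundary S*=-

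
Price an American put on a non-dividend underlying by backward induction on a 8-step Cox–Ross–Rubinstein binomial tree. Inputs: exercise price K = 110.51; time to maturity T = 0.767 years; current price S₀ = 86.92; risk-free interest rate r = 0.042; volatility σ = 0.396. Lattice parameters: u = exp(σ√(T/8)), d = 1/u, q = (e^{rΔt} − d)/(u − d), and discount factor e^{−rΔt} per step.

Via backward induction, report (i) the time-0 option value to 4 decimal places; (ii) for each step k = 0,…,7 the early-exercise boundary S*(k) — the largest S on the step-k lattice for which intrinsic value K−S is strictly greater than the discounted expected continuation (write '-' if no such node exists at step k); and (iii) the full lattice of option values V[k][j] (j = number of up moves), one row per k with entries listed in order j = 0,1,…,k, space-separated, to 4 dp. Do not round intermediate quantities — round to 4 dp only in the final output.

price = 26.4479
boundary = - - 68.0169 60.1679 68.0169 76.8897 86.9200 98.2588
tree:
26.4479
34.0906 18.5781
42.4931 25.4798 11.4271
50.3421 33.6322 17.0622 5.5575
57.2853 42.4931 24.5325 9.2968 1.6457
63.4272 50.3421 33.6203 15.1171 3.2133 0.0000
68.8604 57.2853 42.4931 23.5900 6.2743 0.0000 0.0000
73.6667 63.4272 50.3421 33.6203 12.2512 0.0000 0.0000 0.0000
77.9183 68.8604 57.2853 42.4931 23.5900 0.0000 0.0000 0.0000 0.0000

params: Δt=0.09588 u=1.13045 d=0.88460 q=0.48580 e^(-rΔt)=0.99598
t_8 payoffs: 77.9183 68.8604 57.2853 42.4931 23.5900 0.0000 0.0000 0.0000 0.0000
t_7: node(7,0) S=36.8433 payoff=73.6667 vs cont=73.2226 → 73.6667 [stop]  node(7,1) S=47.0828 payoff=63.4272 vs cont=62.9831 → 63.4272 [stop]  node(7,2) S=60.1679 payoff=50.3421 vs cont=49.8980 → 50.3421 [stop]  node(7,3) S=76.8897 payoff=33.6203 vs cont=33.1762 → 33.6203 [stop]  node(7,4) S=98.2588 payoff=12.2512 vs cont=12.0813 → 12.2512 [stop]  node(7,5) S=125.5667 payoff=0.0000 vs cont=0.0000 → 0.0000 [wait]  node(7,6) S=160.4639 payoff=0.0000 vs cont=0.0000 → 0.0000 [wait]  node(7,7) S=205.0598 payoff=0.0000 vs cont=0.0000 → 0.0000 [wait]  ⇒ S*(7)=98.2588
t_6: node(6,0) S=41.6496 payoff=68.8604 vs cont=68.4163 → 68.8604 [stop]  node(6,1) S=53.2247 payoff=57.2853 vs cont=56.8412 → 57.2853 [stop]  node(6,2) S=68.0169 payoff=42.4931 vs cont=42.0490 → 42.4931 [stop]  node(6,3) S=86.9200 payoff=23.5900 vs cont=23.1459 → 23.5900 [stop]  node(6,4) S=111.0767 payoff=0.0000 vs cont=6.2743 → 6.2743 [wait]  node(6,5) S=141.9469 payoff=0.0000 vs cont=0.0000 → 0.0000 [wait]  node(6,6) S=181.3965 payoff=0.0000 vs cont=0.0000 → 0.0000 [wait]  ⇒ S*(6)=86.9200
t_5: node(5,0) S=47.0828 payoff=63.4272 vs cont=62.9831 → 63.4272 [stop]  node(5,1) S=60.1679 payoff=50.3421 vs cont=49.8980 → 50.3421 [stop]  node(5,2) S=76.8897 payoff=33.6203 vs cont=33.1762 → 33.6203 [stop]  node(5,3) S=98.2588 payoff=12.2512 vs cont=15.1171 → 15.1171 [wait]  node(5,4) S=125.5667 payoff=0.0000 vs cont=3.2133 → 3.2133 [wait]  node(5,5) S=160.4639 payoff=0.0000 vs cont=0.0000 → 0.0000 [wait]  ⇒ S*(5)=76.8897
t_4: node(4,0) S=53.2247 payoff=57.2853 vs cont=56.8412 → 57.2853 [stop]  node(4,1) S=68.0169 payoff=42.4931 vs cont=42.0490 → 42.4931 [stop]  node(4,2) S=86.9200 payoff=23.5900 vs cont=24.5325 → 24.5325 [wait]  node(4,3) S=111.0767 payoff=0.0000 vs cont=9.2968 → 9.2968 [wait]  node(4,4) S=141.9469 payoff=0.0000 vs cont=1.6457 → 1.6457 [wait]  ⇒ S*(4)=68.0169
t_3: node(3,0) S=60.1679 payoff=50.3421 vs cont=49.8980 → 50.3421 [stop]  node(3,1) S=76.8897 payoff=33.6203 vs cont=33.6322 → 33.6322 [wait]  node(3,2) S=98.2588 payoff=12.2512 vs cont=17.0622 → 17.0622 [wait]  node(3,3) S=125.5667 payoff=0.0000 vs cont=5.5575 → 5.5575 [wait]  ⇒ S*(3)=60.1679
t_2: node(2,0) S=68.0169 payoff=42.4931 vs cont=42.0548 → 42.4931 [stop]  node(2,1) S=86.9200 payoff=23.5900 vs cont=25.4798 → 25.4798 [wait]  node(2,2) S=111.0767 payoff=0.0000 vs cont=11.4271 → 11.4271 [wait]  ⇒ S*(2)=68.0169
t_1: node(1,0) S=76.8897 payoff=33.6203 vs cont=34.0906 → 34.0906 [wait]  node(1,1) S=98.2588 payoff=12.2512 vs cont=18.5781 → 18.5781 [wait]  ⇒ S*(1)=-
t_0: node(0,0) S=86.9200 payoff=23.5900 vs cont=26.4479 → 26.4479 [wait]  ⇒ S*(0)=-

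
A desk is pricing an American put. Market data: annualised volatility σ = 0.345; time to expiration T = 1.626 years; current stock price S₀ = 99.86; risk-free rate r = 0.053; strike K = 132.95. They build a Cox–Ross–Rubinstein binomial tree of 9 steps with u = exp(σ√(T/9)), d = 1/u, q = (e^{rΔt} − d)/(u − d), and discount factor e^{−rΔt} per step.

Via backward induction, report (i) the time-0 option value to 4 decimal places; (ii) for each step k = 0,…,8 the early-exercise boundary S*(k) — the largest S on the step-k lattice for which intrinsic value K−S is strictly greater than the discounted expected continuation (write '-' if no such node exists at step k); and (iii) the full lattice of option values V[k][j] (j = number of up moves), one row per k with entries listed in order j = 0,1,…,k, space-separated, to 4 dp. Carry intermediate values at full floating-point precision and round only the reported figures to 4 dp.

price = 36.0923
boundary = - 86.2394 74.4766 86.2394 74.4766 86.2394 74.4766 86.2394 99.8600
tree:
36.0923
46.7106 26.0067
58.4734 35.4053 16.9645
68.6317 46.7106 24.6086 9.5290
77.4046 58.4734 34.5467 14.9912 4.1655
84.9808 68.6317 46.7106 22.8612 7.2880 1.0747
91.5236 77.4046 58.4734 33.5155 12.4825 2.1532 0.0000
97.1741 84.9808 68.6317 46.7106 20.7625 4.3141 0.0000 0.0000
102.0538 91.5236 77.4046 58.4734 33.0900 8.6436 0.0000 0.0000 0.0000
106.2679 97.1741 84.9808 68.6317 46.7106 17.3182 0.0000 0.0000 0.0000 0.0000

params: Δt=0.18067 u=1.15794 d=0.86360 q=0.49609 e^(-rΔt)=0.99047
t_9 payoffs: 106.2679 97.1741 84.9808 68.6317 46.7106 17.3182 0.0000 0.0000 0.0000 0.0000
t_8: node(8,0) S=30.8962 payoff=102.0538 vs cont=100.7868 → 102.0538 [stop]  node(8,1) S=41.4264 payoff=91.5236 vs cont=90.2567 → 91.5236 [stop]  node(8,2) S=55.5454 payoff=77.4046 vs cont=76.1376 → 77.4046 [stop]  node(8,3) S=74.4766 payoff=58.4734 vs cont=57.2064 → 58.4734 [stop]  node(8,4) S=99.8600 payoff=33.0900 vs cont=31.8230 → 33.0900 [stop]  node(8,5) S=133.8946 payoff=0.0000 vs cont=8.6436 → 8.6436 [wait]  node(8,6) S=179.5290 payoff=0.0000 vs cont=0.0000 → 0.0000 [wait]  node(8,7) S=240.7167 payoff=0.0000 vs cont=0.0000 → 0.0000 [wait]  node(8,8) S=322.7585 payoff=0.0000 vs cont=0.0000 → 0.0000 [wait]  ⇒ S*(8)=99.8600
t_7: node(7,0) S=35.7759 payoff=97.1741 vs cont=95.9071 → 97.1741 [stop]  node(7,1) S=47.9692 payoff=84.9808 vs cont=83.7138 → 84.9808 [stop]  node(7,2) S=64.3183 payoff=68.6317 vs cont=67.3648 → 68.6317 [stop]  node(7,3) S=86.2394 payoff=46.7106 vs cont=45.4436 → 46.7106 [stop]  node(7,4) S=115.6318 payoff=17.3182 vs cont=20.7625 → 20.7625 [wait]  node(7,5) S=155.0418 payoff=0.0000 vs cont=4.3141 → 4.3141 [wait]  node(7,6) S=207.8837 payoff=0.0000 vs cont=0.0000 → 0.0000 [wait]  node(7,7) S=278.7353 payoff=0.0000 vs cont=0.0000 → 0.0000 [wait]  ⇒ S*(7)=86.2394
t_6: node(6,0) S=41.4264 payoff=91.5236 vs cont=90.2567 → 91.5236 [stop]  node(6,1) S=55.5454 payoff=77.4046 vs cont=76.1376 → 77.4046 [stop]  node(6,2) S=74.4766 payoff=58.4734 vs cont=57.2064 → 58.4734 [stop]  node(6,3) S=99.8600 payoff=33.0900 vs cont=33.5155 → 33.5155 [wait]  node(6,4) S=133.8946 payoff=0.0000 vs cont=12.4825 → 12.4825 [wait]  node(6,5) S=179.5290 payoff=0.0000 vs cont=2.1532 → 2.1532 [wait]  node(6,6) S=240.7167 payoff=0.0000 vs cont=0.0000 → 0.0000 [wait]  ⇒ S*(6)=74.4766
t_5: node(5,0) S=47.9692 payoff=84.9808 vs cont=83.7138 → 84.9808 [stop]  node(5,1) S=64.3183 payoff=68.6317 vs cont=67.3648 → 68.6317 [stop]  node(5,2) S=86.2394 payoff=46.7106 vs cont=45.6527 → 46.7106 [stop]  node(5,3) S=115.6318 payoff=17.3182 vs cont=22.8612 → 22.8612 [wait]  node(5,4) S=155.0418 payoff=0.0000 vs cont=7.2880 → 7.2880 [wait]  node(5,5) S=207.8837 payoff=0.0000 vs cont=1.0747 → 1.0747 [wait]  ⇒ S*(5)=86.2394
t_4: node(4,0) S=55.5454 payoff=77.4046 vs cont=76.1376 → 77.4046 [stop]  node(4,1) S=74.4766 payoff=58.4734 vs cont=57.2064 → 58.4734 [stop]  node(4,2) S=99.8600 payoff=33.0900 vs cont=34.5467 → 34.5467 [wait]  node(4,3) S=133.8946 payoff=0.0000 vs cont=14.9912 → 14.9912 [wait]  node(4,4) S=179.5290 payoff=0.0000 vs cont=4.1655 → 4.1655 [wait]  ⇒ S*(4)=74.4766
t_3: node(3,0) S=64.3183 payoff=68.6317 vs cont=67.3648 → 68.6317 [stop]  node(3,1) S=86.2394 payoff=46.7106 vs cont=46.1594 → 46.7106 [stop]  node(3,2) S=115.6318 payoff=17.3182 vs cont=24.6086 → 24.6086 [wait]  node(3,3) S=155.0418 payoff=0.0000 vs cont=9.5290 → 9.5290 [wait]  ⇒ S*(3)=86.2394
t_2: node(2,0) S=74.4766 payoff=58.4734 vs cont=57.2064 → 58.4734 [stop]  node(2,1) S=99.8600 payoff=33.0900 vs cont=35.4053 → 35.4053 [wait]  node(2,2) S=133.8946 payoff=0.0000 vs cont=16.9645 → 16.9645 [wait]  ⇒ S*(2)=74.4766
t_1: node(1,0) S=86.2394 payoff=46.7106 vs cont=46.5813 → 46.7106 [stop]  node(1,1) S=115.6318 payoff=17.3182 vs cont=26.0067 → 26.0067 [wait]  ⇒ S*(1)=86.2394
t_0: node(0,0) S=99.8600 payoff=33.0900 vs cont=36.0923 → 36.0923 [wait]  ⇒ S*(0)=-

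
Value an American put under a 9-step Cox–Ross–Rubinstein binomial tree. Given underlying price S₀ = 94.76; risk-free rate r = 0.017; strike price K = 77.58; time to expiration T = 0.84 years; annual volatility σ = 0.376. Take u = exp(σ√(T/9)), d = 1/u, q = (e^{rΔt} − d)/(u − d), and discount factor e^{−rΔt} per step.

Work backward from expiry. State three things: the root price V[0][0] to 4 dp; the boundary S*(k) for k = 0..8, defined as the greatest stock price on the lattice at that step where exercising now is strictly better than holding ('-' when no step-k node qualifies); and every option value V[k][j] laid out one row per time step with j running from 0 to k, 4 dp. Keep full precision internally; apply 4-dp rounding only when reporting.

params: Δt=0.09333 u=1.12173 d=0.89148 q=0.47821 e^(-rΔt)=0.99841
t_9 payoffs: 43.8793 35.1753 24.2234 10.4428 0.0000 0.0000 0.0000 0.0000 0.0000 0.0000
t_8: node(8,0) S=37.8030 payoff=39.7770 vs cont=39.6540 → 39.7770 [stop]  node(8,1) S=47.5665 payoff=30.0135 vs cont=29.8905 → 30.0135 [stop]  node(8,2) S=59.8516 payoff=17.7284 vs cont=17.6054 → 17.7284 [stop]  node(8,3) S=75.3096 payoff=2.2704 vs cont=5.4403 → 5.4403 [wait]  node(8,4) S=94.7600 payoff=0.0000 vs cont=0.0000 → 0.0000 [wait]  node(8,5) S=119.2339 payoff=0.0000 vs cont=0.0000 → 0.0000 [wait]  node(8,6) S=150.0288 payoff=0.0000 vs cont=0.0000 → 0.0000 [wait]  node(8,7) S=188.7771 payoff=0.0000 vs cont=0.0000 → 0.0000 [wait]  node(8,8) S=237.5330 payoff=0.0000 vs cont=0.0000 → 0.0000 [wait]  ⇒ S*(8)=59.8516
t_7: node(7,0) S=42.4047 payoff=35.1753 vs cont=35.0524 → 35.1753 [stop]  node(7,1) S=53.3566 payoff=24.2234 vs cont=24.1004 → 24.2234 [stop]  node(7,2) S=67.1372 payoff=10.4428 vs cont=11.8333 → 11.8333 [wait]  node(7,3) S=84.4768 payoff=0.0000 vs cont=2.8342 → 2.8342 [wait]  node(7,4) S=106.2949 payoff=0.0000 vs cont=0.0000 → 0.0000 [wait]  node(7,5) S=133.7480 payoff=0.0000 vs cont=0.0000 → 0.0000 [wait]  node(7,6) S=168.2914 payoff=0.0000 vs cont=0.0000 → 0.0000 [wait]  node(7,7) S=211.7564 payoff=0.0000 vs cont=0.0000 → 0.0000 [wait]  ⇒ S*(7)=53.3566
t_6: node(6,0) S=47.5665 payoff=30.0135 vs cont=29.8905 → 30.0135 [stop]  node(6,1) S=59.8516 payoff=17.7284 vs cont=18.2693 → 18.2693 [wait]  node(6,2) S=75.3096 payoff=2.2704 vs cont=7.5179 → 7.5179 [wait]  node(6,3) S=94.7600 payoff=0.0000 vs cont=1.4765 → 1.4765 [wait]  node(6,4) S=119.2339 payoff=0.0000 vs cont=0.0000 → 0.0000 [wait]  node(6,5) S=150.0288 payoff=0.0000 vs cont=0.0000 → 0.0000 [wait]  node(6,6) S=188.7771 payoff=0.0000 vs cont=0.0000 → 0.0000 [wait]  ⇒ S*(6)=47.5665
t_5: node(5,0) S=53.3566 payoff=24.2234 vs cont=24.3586 → 24.3586 [wait]  node(5,1) S=67.1372 payoff=10.4428 vs cont=13.1071 → 13.1071 [wait]  node(5,2) S=84.4768 payoff=0.0000 vs cont=4.6215 → 4.6215 [wait]  node(5,3) S=106.2949 payoff=0.0000 vs cont=0.7692 → 0.7692 [wait]  node(5,4) S=133.7480 payoff=0.0000 vs cont=0.0000 → 0.0000 [wait]  node(5,5) S=168.2914 payoff=0.0000 vs cont=0.0000 → 0.0000 [wait]  ⇒ S*(5)=-
t_4: node(4,0) S=59.8516 payoff=17.7284 vs cont=18.9479 → 18.9479 [wait]  node(4,1) S=75.3096 payoff=2.2704 vs cont=9.0348 → 9.0348 [wait]  node(4,2) S=94.7600 payoff=0.0000 vs cont=2.7749 → 2.7749 [wait]  node(4,3) S=119.2339 payoff=0.0000 vs cont=0.4007 → 0.4007 [wait]  node(4,4) S=150.0288 payoff=0.0000 vs cont=0.0000 → 0.0000 [wait]  ⇒ S*(4)=-
t_3: node(3,0) S=67.1372 payoff=10.4428 vs cont=14.1849 → 14.1849 [wait]  node(3,1) S=84.4768 payoff=0.0000 vs cont=6.0317 → 6.0317 [wait]  node(3,2) S=106.2949 payoff=0.0000 vs cont=1.6369 → 1.6369 [wait]  node(3,3) S=133.7480 payoff=0.0000 vs cont=0.2088 → 0.2088 [wait]  ⇒ S*(3)=-
t_2: node(2,0) S=75.3096 payoff=2.2704 vs cont=10.2696 → 10.2696 [wait]  node(2,1) S=94.7600 payoff=0.0000 vs cont=3.9238 → 3.9238 [wait]  node(2,2) S=119.2339 payoff=0.0000 vs cont=0.9525 → 0.9525 [wait]  ⇒ S*(2)=-
t_1: node(1,0) S=84.4768 payoff=0.0000 vs cont=7.2235 → 7.2235 [wait]  node(1,1) S=106.2949 payoff=0.0000 vs cont=2.4989 → 2.4989 [wait]  ⇒ S*(1)=-
t_0: node(0,0) S=94.7600 payoff=0.0000 vs cont=4.9563 → 4.9563 [wait]  ⇒ S*(0)=-

price = 4.9563
boundary = - - - - - - 47.5665 53.3566 59.8516
tree:
4.9563
7.2235 2.4989
10.2696 3.9238 0.9525
14.1849 6.0317 1.6369 0.2088
18.9479 9.0348 2.7749 0.4007 0.0000
24.3586 13.1071 4.6215 0.7692 0.0000 0.0000
30.0135 18.2693 7.5179 1.4765 0.0000 0.0000 0.0000
35.1753 24.2234 11.8333 2.8342 0.0000 0.0000 0.0000 0.0000
39.7770 30.0135 17.7284 5.4403 0.0000 0.0000 0.0000 0.0000 0.0000
43.8793 35.1753 24.2234 10.4428 0.0000 0.0000 0.0000 0.0000 0.0000 0.0000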